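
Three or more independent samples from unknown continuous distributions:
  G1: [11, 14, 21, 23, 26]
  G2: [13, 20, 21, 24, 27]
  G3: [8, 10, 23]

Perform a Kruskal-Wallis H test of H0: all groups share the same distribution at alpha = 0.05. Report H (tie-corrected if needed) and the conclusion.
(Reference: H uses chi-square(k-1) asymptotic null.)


Step 1: Combine all N = 13 observations and assign midranks.
sorted (value, group, rank): (8,G3,1), (10,G3,2), (11,G1,3), (13,G2,4), (14,G1,5), (20,G2,6), (21,G1,7.5), (21,G2,7.5), (23,G1,9.5), (23,G3,9.5), (24,G2,11), (26,G1,12), (27,G2,13)
Step 2: Sum ranks within each group.
R_1 = 37 (n_1 = 5)
R_2 = 41.5 (n_2 = 5)
R_3 = 12.5 (n_3 = 3)
Step 3: H = 12/(N(N+1)) * sum(R_i^2/n_i) - 3(N+1)
     = 12/(13*14) * (37^2/5 + 41.5^2/5 + 12.5^2/3) - 3*14
     = 0.065934 * 670.333 - 42
     = 2.197802.
Step 4: Ties present; correction factor C = 1 - 12/(13^3 - 13) = 0.994505. Corrected H = 2.197802 / 0.994505 = 2.209945.
Step 5: Under H0, H ~ chi^2(2); p-value = 0.331220.
Step 6: alpha = 0.05. fail to reject H0.

H = 2.2099, df = 2, p = 0.331220, fail to reject H0.


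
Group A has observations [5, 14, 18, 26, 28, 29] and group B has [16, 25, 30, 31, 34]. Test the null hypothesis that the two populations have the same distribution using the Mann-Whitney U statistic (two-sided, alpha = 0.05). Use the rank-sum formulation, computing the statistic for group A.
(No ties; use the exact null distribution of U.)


Step 1: Combine and sort all 11 observations; assign midranks.
sorted (value, group): (5,X), (14,X), (16,Y), (18,X), (25,Y), (26,X), (28,X), (29,X), (30,Y), (31,Y), (34,Y)
ranks: 5->1, 14->2, 16->3, 18->4, 25->5, 26->6, 28->7, 29->8, 30->9, 31->10, 34->11
Step 2: Rank sum for X: R1 = 1 + 2 + 4 + 6 + 7 + 8 = 28.
Step 3: U_X = R1 - n1(n1+1)/2 = 28 - 6*7/2 = 28 - 21 = 7.
       U_Y = n1*n2 - U_X = 30 - 7 = 23.
Step 4: No ties, so the exact null distribution of U (based on enumerating the C(11,6) = 462 equally likely rank assignments) gives the two-sided p-value.
Step 5: p-value = 0.177489; compare to alpha = 0.05. fail to reject H0.

U_X = 7, p = 0.177489, fail to reject H0 at alpha = 0.05.


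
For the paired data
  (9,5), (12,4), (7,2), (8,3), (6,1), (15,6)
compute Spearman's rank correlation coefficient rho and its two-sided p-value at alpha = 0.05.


Step 1: Rank x and y separately (midranks; no ties here).
rank(x): 9->4, 12->5, 7->2, 8->3, 6->1, 15->6
rank(y): 5->5, 4->4, 2->2, 3->3, 1->1, 6->6
Step 2: d_i = R_x(i) - R_y(i); compute d_i^2.
  (4-5)^2=1, (5-4)^2=1, (2-2)^2=0, (3-3)^2=0, (1-1)^2=0, (6-6)^2=0
sum(d^2) = 2.
Step 3: rho = 1 - 6*2 / (6*(6^2 - 1)) = 1 - 12/210 = 0.942857.
Step 4: Under H0, t = rho * sqrt((n-2)/(1-rho^2)) = 5.6595 ~ t(4).
Step 5: Two-sided p-value from the t-distribution with 4 df = 0.004805.
Step 6: alpha = 0.05. reject H0.

rho = 0.9429, p = 0.004805, reject H0 at alpha = 0.05.


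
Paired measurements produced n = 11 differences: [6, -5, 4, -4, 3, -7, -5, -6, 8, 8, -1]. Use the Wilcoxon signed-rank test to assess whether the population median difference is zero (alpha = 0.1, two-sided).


Step 1: Drop any zero differences (none here) and take |d_i|.
|d| = [6, 5, 4, 4, 3, 7, 5, 6, 8, 8, 1]
Step 2: Midrank |d_i| (ties get averaged ranks).
ranks: |6|->7.5, |5|->5.5, |4|->3.5, |4|->3.5, |3|->2, |7|->9, |5|->5.5, |6|->7.5, |8|->10.5, |8|->10.5, |1|->1
Step 3: Attach original signs; sum ranks with positive sign and with negative sign.
W+ = 7.5 + 3.5 + 2 + 10.5 + 10.5 = 34
W- = 5.5 + 3.5 + 9 + 5.5 + 7.5 + 1 = 32
(Check: W+ + W- = 66 should equal n(n+1)/2 = 66.)
Step 4: Test statistic W = min(W+, W-) = 32.
Step 5: Ties in |d|, so use the tie-corrected normal approximation.
        E[W] = n(n+1)/4 = 11*12/4 = 33.
        Tie groups: |d|=4 (t=2), |d|=5 (t=2), |d|=6 (t=2), |d|=8 (t=2); sum(t^3 - t) = 24.
        Var[W] = n(n+1)(2n+1)/24 - sum(t^3-t)/48 = 3036/24 - 24/48 = 126.
        z = (W - E[W]) / sqrt(Var[W]) = (32 - 33) / 11.2250 = -0.0891.
        Two-sided p = 2*Phi(z) = 0.929013.
Step 6: alpha = 0.1. fail to reject H0.

W+ = 34, W- = 32, W = min = 32, p = 0.929013, fail to reject H0.


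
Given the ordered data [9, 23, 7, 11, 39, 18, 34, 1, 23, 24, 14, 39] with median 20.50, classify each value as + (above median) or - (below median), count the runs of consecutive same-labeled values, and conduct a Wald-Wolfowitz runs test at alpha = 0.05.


Step 1: Compute median = 20.50; label A = above, B = below.
Labels in order: BABBABABAABA  (n_A = 6, n_B = 6)
Step 2: Count runs R = 10.
Step 3: Under H0 (random ordering), E[R] = 2*n_A*n_B/(n_A+n_B) + 1 = 2*6*6/12 + 1 = 7.0000.
        Var[R] = 2*n_A*n_B*(2*n_A*n_B - n_A - n_B) / ((n_A+n_B)^2 * (n_A+n_B-1)) = 4320/1584 = 2.7273.
        SD[R] = 1.6514.
Step 4: Continuity-corrected z = (R - 0.5 - E[R]) / SD[R] = (10 - 0.5 - 7.0000) / 1.6514 = 1.5138.
Step 5: Two-sided p-value via normal approximation = 2*(1 - Phi(|z|)) = 0.130070.
Step 6: alpha = 0.05. fail to reject H0.

R = 10, z = 1.5138, p = 0.130070, fail to reject H0.


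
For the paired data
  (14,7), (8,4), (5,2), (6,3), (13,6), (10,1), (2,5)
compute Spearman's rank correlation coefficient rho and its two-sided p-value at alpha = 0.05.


Step 1: Rank x and y separately (midranks; no ties here).
rank(x): 14->7, 8->4, 5->2, 6->3, 13->6, 10->5, 2->1
rank(y): 7->7, 4->4, 2->2, 3->3, 6->6, 1->1, 5->5
Step 2: d_i = R_x(i) - R_y(i); compute d_i^2.
  (7-7)^2=0, (4-4)^2=0, (2-2)^2=0, (3-3)^2=0, (6-6)^2=0, (5-1)^2=16, (1-5)^2=16
sum(d^2) = 32.
Step 3: rho = 1 - 6*32 / (7*(7^2 - 1)) = 1 - 192/336 = 0.428571.
Step 4: Under H0, t = rho * sqrt((n-2)/(1-rho^2)) = 1.0607 ~ t(5).
Step 5: Two-sided p-value from the t-distribution with 5 df = 0.337368.
Step 6: alpha = 0.05. fail to reject H0.

rho = 0.4286, p = 0.337368, fail to reject H0 at alpha = 0.05.


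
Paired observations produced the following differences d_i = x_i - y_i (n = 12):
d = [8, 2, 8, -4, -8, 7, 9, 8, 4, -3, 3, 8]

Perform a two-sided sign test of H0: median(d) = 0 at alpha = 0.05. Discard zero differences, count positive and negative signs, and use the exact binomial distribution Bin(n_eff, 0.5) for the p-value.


Step 1: Discard zero differences. Original n = 12; n_eff = number of nonzero differences = 12.
Nonzero differences (with sign): +8, +2, +8, -4, -8, +7, +9, +8, +4, -3, +3, +8
Step 2: Count signs: positive = 9, negative = 3.
Step 3: Under H0: P(positive) = 0.5, so the number of positives S ~ Bin(12, 0.5).
Step 4: Two-sided exact p-value = sum of Bin(12,0.5) probabilities at or below the observed probability = 0.145996.
Step 5: alpha = 0.05. fail to reject H0.

n_eff = 12, pos = 9, neg = 3, p = 0.145996, fail to reject H0.


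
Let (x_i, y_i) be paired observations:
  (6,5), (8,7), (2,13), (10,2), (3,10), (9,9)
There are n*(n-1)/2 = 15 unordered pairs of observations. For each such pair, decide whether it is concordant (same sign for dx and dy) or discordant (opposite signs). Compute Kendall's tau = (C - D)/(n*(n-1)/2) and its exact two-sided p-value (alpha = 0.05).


Step 1: Enumerate the 15 unordered pairs (i,j) with i<j and classify each by sign(x_j-x_i) * sign(y_j-y_i).
  (1,2):dx=+2,dy=+2->C; (1,3):dx=-4,dy=+8->D; (1,4):dx=+4,dy=-3->D; (1,5):dx=-3,dy=+5->D
  (1,6):dx=+3,dy=+4->C; (2,3):dx=-6,dy=+6->D; (2,4):dx=+2,dy=-5->D; (2,5):dx=-5,dy=+3->D
  (2,6):dx=+1,dy=+2->C; (3,4):dx=+8,dy=-11->D; (3,5):dx=+1,dy=-3->D; (3,6):dx=+7,dy=-4->D
  (4,5):dx=-7,dy=+8->D; (4,6):dx=-1,dy=+7->D; (5,6):dx=+6,dy=-1->D
Step 2: C = 3, D = 12, total pairs = 15.
Step 3: tau = (C - D)/(n(n-1)/2) = (3 - 12)/15 = -0.600000.
Step 4: Exact two-sided p-value (enumerate n! = 720 permutations of y under H0): p = 0.136111.
Step 5: alpha = 0.05. fail to reject H0.

tau_b = -0.6000 (C=3, D=12), p = 0.136111, fail to reject H0.


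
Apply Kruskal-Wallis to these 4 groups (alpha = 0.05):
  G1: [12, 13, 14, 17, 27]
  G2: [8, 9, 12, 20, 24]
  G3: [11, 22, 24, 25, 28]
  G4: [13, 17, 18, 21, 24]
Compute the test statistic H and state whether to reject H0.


Step 1: Combine all N = 20 observations and assign midranks.
sorted (value, group, rank): (8,G2,1), (9,G2,2), (11,G3,3), (12,G1,4.5), (12,G2,4.5), (13,G1,6.5), (13,G4,6.5), (14,G1,8), (17,G1,9.5), (17,G4,9.5), (18,G4,11), (20,G2,12), (21,G4,13), (22,G3,14), (24,G2,16), (24,G3,16), (24,G4,16), (25,G3,18), (27,G1,19), (28,G3,20)
Step 2: Sum ranks within each group.
R_1 = 47.5 (n_1 = 5)
R_2 = 35.5 (n_2 = 5)
R_3 = 71 (n_3 = 5)
R_4 = 56 (n_4 = 5)
Step 3: H = 12/(N(N+1)) * sum(R_i^2/n_i) - 3(N+1)
     = 12/(20*21) * (47.5^2/5 + 35.5^2/5 + 71^2/5 + 56^2/5) - 3*21
     = 0.028571 * 2338.7 - 63
     = 3.820000.
Step 4: Ties present; correction factor C = 1 - 42/(20^3 - 20) = 0.994737. Corrected H = 3.820000 / 0.994737 = 3.840212.
Step 5: Under H0, H ~ chi^2(3); p-value = 0.279243.
Step 6: alpha = 0.05. fail to reject H0.

H = 3.8402, df = 3, p = 0.279243, fail to reject H0.


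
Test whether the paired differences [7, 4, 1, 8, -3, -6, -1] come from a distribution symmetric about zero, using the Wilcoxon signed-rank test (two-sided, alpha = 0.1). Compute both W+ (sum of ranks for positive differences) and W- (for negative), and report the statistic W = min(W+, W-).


Step 1: Drop any zero differences (none here) and take |d_i|.
|d| = [7, 4, 1, 8, 3, 6, 1]
Step 2: Midrank |d_i| (ties get averaged ranks).
ranks: |7|->6, |4|->4, |1|->1.5, |8|->7, |3|->3, |6|->5, |1|->1.5
Step 3: Attach original signs; sum ranks with positive sign and with negative sign.
W+ = 6 + 4 + 1.5 + 7 = 18.5
W- = 3 + 5 + 1.5 = 9.5
(Check: W+ + W- = 28 should equal n(n+1)/2 = 28.)
Step 4: Test statistic W = min(W+, W-) = 9.5.
Step 5: Ties in |d|, so use the tie-corrected normal approximation.
        E[W] = n(n+1)/4 = 7*8/4 = 14.
        Tie groups: |d|=1 (t=2); sum(t^3 - t) = 6.
        Var[W] = n(n+1)(2n+1)/24 - sum(t^3-t)/48 = 840/24 - 6/48 = 34.875.
        z = (W - E[W]) / sqrt(Var[W]) = (9.5 - 14) / 5.9055 = -0.7620.
        Two-sided p = 2*Phi(z) = 0.446060.
Step 6: alpha = 0.1. fail to reject H0.

W+ = 18.5, W- = 9.5, W = min = 9.5, p = 0.446060, fail to reject H0.


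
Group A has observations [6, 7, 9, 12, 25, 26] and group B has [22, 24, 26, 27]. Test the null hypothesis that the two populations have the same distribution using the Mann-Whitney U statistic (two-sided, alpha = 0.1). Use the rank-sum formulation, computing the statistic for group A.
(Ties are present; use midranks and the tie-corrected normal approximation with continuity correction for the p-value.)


Step 1: Combine and sort all 10 observations; assign midranks.
sorted (value, group): (6,X), (7,X), (9,X), (12,X), (22,Y), (24,Y), (25,X), (26,X), (26,Y), (27,Y)
ranks: 6->1, 7->2, 9->3, 12->4, 22->5, 24->6, 25->7, 26->8.5, 26->8.5, 27->10
Step 2: Rank sum for X: R1 = 1 + 2 + 3 + 4 + 7 + 8.5 = 25.5.
Step 3: U_X = R1 - n1(n1+1)/2 = 25.5 - 6*7/2 = 25.5 - 21 = 4.5.
       U_Y = n1*n2 - U_X = 24 - 4.5 = 19.5.
Step 4: Ties are present, so use the tie-corrected normal approximation (with continuity correction) for the p-value.
Step 5: p-value = 0.134407; compare to alpha = 0.1. fail to reject H0.

U_X = 4.5, p = 0.134407, fail to reject H0 at alpha = 0.1.


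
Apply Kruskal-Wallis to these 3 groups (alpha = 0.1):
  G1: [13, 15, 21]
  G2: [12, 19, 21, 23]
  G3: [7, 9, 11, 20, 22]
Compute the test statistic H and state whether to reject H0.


Step 1: Combine all N = 12 observations and assign midranks.
sorted (value, group, rank): (7,G3,1), (9,G3,2), (11,G3,3), (12,G2,4), (13,G1,5), (15,G1,6), (19,G2,7), (20,G3,8), (21,G1,9.5), (21,G2,9.5), (22,G3,11), (23,G2,12)
Step 2: Sum ranks within each group.
R_1 = 20.5 (n_1 = 3)
R_2 = 32.5 (n_2 = 4)
R_3 = 25 (n_3 = 5)
Step 3: H = 12/(N(N+1)) * sum(R_i^2/n_i) - 3(N+1)
     = 12/(12*13) * (20.5^2/3 + 32.5^2/4 + 25^2/5) - 3*13
     = 0.076923 * 529.146 - 39
     = 1.703526.
Step 4: Ties present; correction factor C = 1 - 6/(12^3 - 12) = 0.996503. Corrected H = 1.703526 / 0.996503 = 1.709503.
Step 5: Under H0, H ~ chi^2(2); p-value = 0.425389.
Step 6: alpha = 0.1. fail to reject H0.

H = 1.7095, df = 2, p = 0.425389, fail to reject H0.


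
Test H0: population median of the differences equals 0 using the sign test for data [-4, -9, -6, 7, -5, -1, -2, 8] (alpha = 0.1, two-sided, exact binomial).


Step 1: Discard zero differences. Original n = 8; n_eff = number of nonzero differences = 8.
Nonzero differences (with sign): -4, -9, -6, +7, -5, -1, -2, +8
Step 2: Count signs: positive = 2, negative = 6.
Step 3: Under H0: P(positive) = 0.5, so the number of positives S ~ Bin(8, 0.5).
Step 4: Two-sided exact p-value = sum of Bin(8,0.5) probabilities at or below the observed probability = 0.289062.
Step 5: alpha = 0.1. fail to reject H0.

n_eff = 8, pos = 2, neg = 6, p = 0.289062, fail to reject H0.


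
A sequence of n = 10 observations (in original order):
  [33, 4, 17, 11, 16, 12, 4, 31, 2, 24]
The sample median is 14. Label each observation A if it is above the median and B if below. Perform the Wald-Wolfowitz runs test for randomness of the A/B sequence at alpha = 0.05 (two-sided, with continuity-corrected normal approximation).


Step 1: Compute median = 14; label A = above, B = below.
Labels in order: ABABABBABA  (n_A = 5, n_B = 5)
Step 2: Count runs R = 9.
Step 3: Under H0 (random ordering), E[R] = 2*n_A*n_B/(n_A+n_B) + 1 = 2*5*5/10 + 1 = 6.0000.
        Var[R] = 2*n_A*n_B*(2*n_A*n_B - n_A - n_B) / ((n_A+n_B)^2 * (n_A+n_B-1)) = 2000/900 = 2.2222.
        SD[R] = 1.4907.
Step 4: Continuity-corrected z = (R - 0.5 - E[R]) / SD[R] = (9 - 0.5 - 6.0000) / 1.4907 = 1.6771.
Step 5: Two-sided p-value via normal approximation = 2*(1 - Phi(|z|)) = 0.093533.
Step 6: alpha = 0.05. fail to reject H0.

R = 9, z = 1.6771, p = 0.093533, fail to reject H0.


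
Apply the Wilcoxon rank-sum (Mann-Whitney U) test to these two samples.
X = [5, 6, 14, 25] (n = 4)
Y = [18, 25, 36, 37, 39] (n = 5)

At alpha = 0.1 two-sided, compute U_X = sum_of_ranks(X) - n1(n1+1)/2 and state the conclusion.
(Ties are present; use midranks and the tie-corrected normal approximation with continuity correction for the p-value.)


Step 1: Combine and sort all 9 observations; assign midranks.
sorted (value, group): (5,X), (6,X), (14,X), (18,Y), (25,X), (25,Y), (36,Y), (37,Y), (39,Y)
ranks: 5->1, 6->2, 14->3, 18->4, 25->5.5, 25->5.5, 36->7, 37->8, 39->9
Step 2: Rank sum for X: R1 = 1 + 2 + 3 + 5.5 = 11.5.
Step 3: U_X = R1 - n1(n1+1)/2 = 11.5 - 4*5/2 = 11.5 - 10 = 1.5.
       U_Y = n1*n2 - U_X = 20 - 1.5 = 18.5.
Step 4: Ties are present, so use the tie-corrected normal approximation (with continuity correction) for the p-value.
Step 5: p-value = 0.049090; compare to alpha = 0.1. reject H0.

U_X = 1.5, p = 0.049090, reject H0 at alpha = 0.1.


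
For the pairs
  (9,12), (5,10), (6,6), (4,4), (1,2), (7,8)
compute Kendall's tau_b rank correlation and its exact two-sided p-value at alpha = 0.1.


Step 1: Enumerate the 15 unordered pairs (i,j) with i<j and classify each by sign(x_j-x_i) * sign(y_j-y_i).
  (1,2):dx=-4,dy=-2->C; (1,3):dx=-3,dy=-6->C; (1,4):dx=-5,dy=-8->C; (1,5):dx=-8,dy=-10->C
  (1,6):dx=-2,dy=-4->C; (2,3):dx=+1,dy=-4->D; (2,4):dx=-1,dy=-6->C; (2,5):dx=-4,dy=-8->C
  (2,6):dx=+2,dy=-2->D; (3,4):dx=-2,dy=-2->C; (3,5):dx=-5,dy=-4->C; (3,6):dx=+1,dy=+2->C
  (4,5):dx=-3,dy=-2->C; (4,6):dx=+3,dy=+4->C; (5,6):dx=+6,dy=+6->C
Step 2: C = 13, D = 2, total pairs = 15.
Step 3: tau = (C - D)/(n(n-1)/2) = (13 - 2)/15 = 0.733333.
Step 4: Exact two-sided p-value (enumerate n! = 720 permutations of y under H0): p = 0.055556.
Step 5: alpha = 0.1. reject H0.

tau_b = 0.7333 (C=13, D=2), p = 0.055556, reject H0.


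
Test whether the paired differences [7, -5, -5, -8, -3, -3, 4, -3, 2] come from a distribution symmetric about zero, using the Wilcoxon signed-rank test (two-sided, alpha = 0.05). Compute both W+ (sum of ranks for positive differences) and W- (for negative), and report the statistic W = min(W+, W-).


Step 1: Drop any zero differences (none here) and take |d_i|.
|d| = [7, 5, 5, 8, 3, 3, 4, 3, 2]
Step 2: Midrank |d_i| (ties get averaged ranks).
ranks: |7|->8, |5|->6.5, |5|->6.5, |8|->9, |3|->3, |3|->3, |4|->5, |3|->3, |2|->1
Step 3: Attach original signs; sum ranks with positive sign and with negative sign.
W+ = 8 + 5 + 1 = 14
W- = 6.5 + 6.5 + 9 + 3 + 3 + 3 = 31
(Check: W+ + W- = 45 should equal n(n+1)/2 = 45.)
Step 4: Test statistic W = min(W+, W-) = 14.
Step 5: Ties in |d|, so use the tie-corrected normal approximation.
        E[W] = n(n+1)/4 = 9*10/4 = 22.5.
        Tie groups: |d|=3 (t=3), |d|=5 (t=2); sum(t^3 - t) = 30.
        Var[W] = n(n+1)(2n+1)/24 - sum(t^3-t)/48 = 1710/24 - 30/48 = 70.625.
        z = (W - E[W]) / sqrt(Var[W]) = (14 - 22.5) / 8.4039 = -1.0114.
        Two-sided p = 2*Phi(z) = 0.311806.
Step 6: alpha = 0.05. fail to reject H0.

W+ = 14, W- = 31, W = min = 14, p = 0.311806, fail to reject H0.


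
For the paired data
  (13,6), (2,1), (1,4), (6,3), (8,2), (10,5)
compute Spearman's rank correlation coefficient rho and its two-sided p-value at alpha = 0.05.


Step 1: Rank x and y separately (midranks; no ties here).
rank(x): 13->6, 2->2, 1->1, 6->3, 8->4, 10->5
rank(y): 6->6, 1->1, 4->4, 3->3, 2->2, 5->5
Step 2: d_i = R_x(i) - R_y(i); compute d_i^2.
  (6-6)^2=0, (2-1)^2=1, (1-4)^2=9, (3-3)^2=0, (4-2)^2=4, (5-5)^2=0
sum(d^2) = 14.
Step 3: rho = 1 - 6*14 / (6*(6^2 - 1)) = 1 - 84/210 = 0.600000.
Step 4: Under H0, t = rho * sqrt((n-2)/(1-rho^2)) = 1.5000 ~ t(4).
Step 5: Two-sided p-value from the t-distribution with 4 df = 0.208000.
Step 6: alpha = 0.05. fail to reject H0.

rho = 0.6000, p = 0.208000, fail to reject H0 at alpha = 0.05.


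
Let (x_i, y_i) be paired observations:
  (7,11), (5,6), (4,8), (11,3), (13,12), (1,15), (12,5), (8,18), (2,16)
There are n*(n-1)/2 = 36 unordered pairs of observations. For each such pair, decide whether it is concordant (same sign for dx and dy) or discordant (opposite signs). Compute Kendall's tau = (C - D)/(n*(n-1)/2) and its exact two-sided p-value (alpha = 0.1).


Step 1: Enumerate the 36 unordered pairs (i,j) with i<j and classify each by sign(x_j-x_i) * sign(y_j-y_i).
  (1,2):dx=-2,dy=-5->C; (1,3):dx=-3,dy=-3->C; (1,4):dx=+4,dy=-8->D; (1,5):dx=+6,dy=+1->C
  (1,6):dx=-6,dy=+4->D; (1,7):dx=+5,dy=-6->D; (1,8):dx=+1,dy=+7->C; (1,9):dx=-5,dy=+5->D
  (2,3):dx=-1,dy=+2->D; (2,4):dx=+6,dy=-3->D; (2,5):dx=+8,dy=+6->C; (2,6):dx=-4,dy=+9->D
  (2,7):dx=+7,dy=-1->D; (2,8):dx=+3,dy=+12->C; (2,9):dx=-3,dy=+10->D; (3,4):dx=+7,dy=-5->D
  (3,5):dx=+9,dy=+4->C; (3,6):dx=-3,dy=+7->D; (3,7):dx=+8,dy=-3->D; (3,8):dx=+4,dy=+10->C
  (3,9):dx=-2,dy=+8->D; (4,5):dx=+2,dy=+9->C; (4,6):dx=-10,dy=+12->D; (4,7):dx=+1,dy=+2->C
  (4,8):dx=-3,dy=+15->D; (4,9):dx=-9,dy=+13->D; (5,6):dx=-12,dy=+3->D; (5,7):dx=-1,dy=-7->C
  (5,8):dx=-5,dy=+6->D; (5,9):dx=-11,dy=+4->D; (6,7):dx=+11,dy=-10->D; (6,8):dx=+7,dy=+3->C
  (6,9):dx=+1,dy=+1->C; (7,8):dx=-4,dy=+13->D; (7,9):dx=-10,dy=+11->D; (8,9):dx=-6,dy=-2->C
Step 2: C = 14, D = 22, total pairs = 36.
Step 3: tau = (C - D)/(n(n-1)/2) = (14 - 22)/36 = -0.222222.
Step 4: Exact two-sided p-value (enumerate n! = 362880 permutations of y under H0): p = 0.476709.
Step 5: alpha = 0.1. fail to reject H0.

tau_b = -0.2222 (C=14, D=22), p = 0.476709, fail to reject H0.


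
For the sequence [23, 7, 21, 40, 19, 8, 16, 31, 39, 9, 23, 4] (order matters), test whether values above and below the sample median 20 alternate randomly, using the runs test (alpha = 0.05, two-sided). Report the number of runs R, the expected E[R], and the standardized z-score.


Step 1: Compute median = 20; label A = above, B = below.
Labels in order: ABAABBBAABAB  (n_A = 6, n_B = 6)
Step 2: Count runs R = 8.
Step 3: Under H0 (random ordering), E[R] = 2*n_A*n_B/(n_A+n_B) + 1 = 2*6*6/12 + 1 = 7.0000.
        Var[R] = 2*n_A*n_B*(2*n_A*n_B - n_A - n_B) / ((n_A+n_B)^2 * (n_A+n_B-1)) = 4320/1584 = 2.7273.
        SD[R] = 1.6514.
Step 4: Continuity-corrected z = (R - 0.5 - E[R]) / SD[R] = (8 - 0.5 - 7.0000) / 1.6514 = 0.3028.
Step 5: Two-sided p-value via normal approximation = 2*(1 - Phi(|z|)) = 0.762069.
Step 6: alpha = 0.05. fail to reject H0.

R = 8, z = 0.3028, p = 0.762069, fail to reject H0.


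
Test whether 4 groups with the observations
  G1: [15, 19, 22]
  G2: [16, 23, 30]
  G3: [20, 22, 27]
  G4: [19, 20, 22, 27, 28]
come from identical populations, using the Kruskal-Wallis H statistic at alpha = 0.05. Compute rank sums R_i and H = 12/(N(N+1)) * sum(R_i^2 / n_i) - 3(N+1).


Step 1: Combine all N = 14 observations and assign midranks.
sorted (value, group, rank): (15,G1,1), (16,G2,2), (19,G1,3.5), (19,G4,3.5), (20,G3,5.5), (20,G4,5.5), (22,G1,8), (22,G3,8), (22,G4,8), (23,G2,10), (27,G3,11.5), (27,G4,11.5), (28,G4,13), (30,G2,14)
Step 2: Sum ranks within each group.
R_1 = 12.5 (n_1 = 3)
R_2 = 26 (n_2 = 3)
R_3 = 25 (n_3 = 3)
R_4 = 41.5 (n_4 = 5)
Step 3: H = 12/(N(N+1)) * sum(R_i^2/n_i) - 3(N+1)
     = 12/(14*15) * (12.5^2/3 + 26^2/3 + 25^2/3 + 41.5^2/5) - 3*15
     = 0.057143 * 830.2 - 45
     = 2.440000.
Step 4: Ties present; correction factor C = 1 - 42/(14^3 - 14) = 0.984615. Corrected H = 2.440000 / 0.984615 = 2.478125.
Step 5: Under H0, H ~ chi^2(3); p-value = 0.479257.
Step 6: alpha = 0.05. fail to reject H0.

H = 2.4781, df = 3, p = 0.479257, fail to reject H0.


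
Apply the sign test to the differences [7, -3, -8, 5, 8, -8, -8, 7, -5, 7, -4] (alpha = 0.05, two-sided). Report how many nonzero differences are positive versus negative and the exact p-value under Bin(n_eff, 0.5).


Step 1: Discard zero differences. Original n = 11; n_eff = number of nonzero differences = 11.
Nonzero differences (with sign): +7, -3, -8, +5, +8, -8, -8, +7, -5, +7, -4
Step 2: Count signs: positive = 5, negative = 6.
Step 3: Under H0: P(positive) = 0.5, so the number of positives S ~ Bin(11, 0.5).
Step 4: Two-sided exact p-value = sum of Bin(11,0.5) probabilities at or below the observed probability = 1.000000.
Step 5: alpha = 0.05. fail to reject H0.

n_eff = 11, pos = 5, neg = 6, p = 1.000000, fail to reject H0.


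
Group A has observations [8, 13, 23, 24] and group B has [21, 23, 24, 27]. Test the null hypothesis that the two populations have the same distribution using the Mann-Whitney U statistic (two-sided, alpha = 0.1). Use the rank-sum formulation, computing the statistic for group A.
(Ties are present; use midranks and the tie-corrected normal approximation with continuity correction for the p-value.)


Step 1: Combine and sort all 8 observations; assign midranks.
sorted (value, group): (8,X), (13,X), (21,Y), (23,X), (23,Y), (24,X), (24,Y), (27,Y)
ranks: 8->1, 13->2, 21->3, 23->4.5, 23->4.5, 24->6.5, 24->6.5, 27->8
Step 2: Rank sum for X: R1 = 1 + 2 + 4.5 + 6.5 = 14.
Step 3: U_X = R1 - n1(n1+1)/2 = 14 - 4*5/2 = 14 - 10 = 4.
       U_Y = n1*n2 - U_X = 16 - 4 = 12.
Step 4: Ties are present, so use the tie-corrected normal approximation (with continuity correction) for the p-value.
Step 5: p-value = 0.306492; compare to alpha = 0.1. fail to reject H0.

U_X = 4, p = 0.306492, fail to reject H0 at alpha = 0.1.


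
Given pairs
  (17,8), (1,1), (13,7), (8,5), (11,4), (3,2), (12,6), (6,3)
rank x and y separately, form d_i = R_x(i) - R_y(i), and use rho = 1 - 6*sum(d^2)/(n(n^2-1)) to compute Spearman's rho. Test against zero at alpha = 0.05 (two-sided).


Step 1: Rank x and y separately (midranks; no ties here).
rank(x): 17->8, 1->1, 13->7, 8->4, 11->5, 3->2, 12->6, 6->3
rank(y): 8->8, 1->1, 7->7, 5->5, 4->4, 2->2, 6->6, 3->3
Step 2: d_i = R_x(i) - R_y(i); compute d_i^2.
  (8-8)^2=0, (1-1)^2=0, (7-7)^2=0, (4-5)^2=1, (5-4)^2=1, (2-2)^2=0, (6-6)^2=0, (3-3)^2=0
sum(d^2) = 2.
Step 3: rho = 1 - 6*2 / (8*(8^2 - 1)) = 1 - 12/504 = 0.976190.
Step 4: Under H0, t = rho * sqrt((n-2)/(1-rho^2)) = 11.0235 ~ t(6).
Step 5: Two-sided p-value from the t-distribution with 6 df = 0.000033.
Step 6: alpha = 0.05. reject H0.

rho = 0.9762, p = 0.000033, reject H0 at alpha = 0.05.


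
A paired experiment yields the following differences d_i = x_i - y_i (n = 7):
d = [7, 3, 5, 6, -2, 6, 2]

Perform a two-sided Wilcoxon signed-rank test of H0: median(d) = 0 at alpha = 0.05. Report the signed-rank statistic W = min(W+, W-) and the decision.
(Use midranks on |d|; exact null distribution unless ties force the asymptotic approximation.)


Step 1: Drop any zero differences (none here) and take |d_i|.
|d| = [7, 3, 5, 6, 2, 6, 2]
Step 2: Midrank |d_i| (ties get averaged ranks).
ranks: |7|->7, |3|->3, |5|->4, |6|->5.5, |2|->1.5, |6|->5.5, |2|->1.5
Step 3: Attach original signs; sum ranks with positive sign and with negative sign.
W+ = 7 + 3 + 4 + 5.5 + 5.5 + 1.5 = 26.5
W- = 1.5 = 1.5
(Check: W+ + W- = 28 should equal n(n+1)/2 = 28.)
Step 4: Test statistic W = min(W+, W-) = 1.5.
Step 5: Ties in |d|, so use the tie-corrected normal approximation.
        E[W] = n(n+1)/4 = 7*8/4 = 14.
        Tie groups: |d|=2 (t=2), |d|=6 (t=2); sum(t^3 - t) = 12.
        Var[W] = n(n+1)(2n+1)/24 - sum(t^3-t)/48 = 840/24 - 12/48 = 34.75.
        z = (W - E[W]) / sqrt(Var[W]) = (1.5 - 14) / 5.8949 = -2.1205.
        Two-sided p = 2*Phi(z) = 0.033966.
Step 6: alpha = 0.05. reject H0.

W+ = 26.5, W- = 1.5, W = min = 1.5, p = 0.033966, reject H0.


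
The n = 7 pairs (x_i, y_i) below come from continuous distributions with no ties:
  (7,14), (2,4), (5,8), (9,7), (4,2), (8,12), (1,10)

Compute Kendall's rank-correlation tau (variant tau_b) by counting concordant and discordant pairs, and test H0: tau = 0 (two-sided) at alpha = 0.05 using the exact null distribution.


Step 1: Enumerate the 21 unordered pairs (i,j) with i<j and classify each by sign(x_j-x_i) * sign(y_j-y_i).
  (1,2):dx=-5,dy=-10->C; (1,3):dx=-2,dy=-6->C; (1,4):dx=+2,dy=-7->D; (1,5):dx=-3,dy=-12->C
  (1,6):dx=+1,dy=-2->D; (1,7):dx=-6,dy=-4->C; (2,3):dx=+3,dy=+4->C; (2,4):dx=+7,dy=+3->C
  (2,5):dx=+2,dy=-2->D; (2,6):dx=+6,dy=+8->C; (2,7):dx=-1,dy=+6->D; (3,4):dx=+4,dy=-1->D
  (3,5):dx=-1,dy=-6->C; (3,6):dx=+3,dy=+4->C; (3,7):dx=-4,dy=+2->D; (4,5):dx=-5,dy=-5->C
  (4,6):dx=-1,dy=+5->D; (4,7):dx=-8,dy=+3->D; (5,6):dx=+4,dy=+10->C; (5,7):dx=-3,dy=+8->D
  (6,7):dx=-7,dy=-2->C
Step 2: C = 12, D = 9, total pairs = 21.
Step 3: tau = (C - D)/(n(n-1)/2) = (12 - 9)/21 = 0.142857.
Step 4: Exact two-sided p-value (enumerate n! = 5040 permutations of y under H0): p = 0.772619.
Step 5: alpha = 0.05. fail to reject H0.

tau_b = 0.1429 (C=12, D=9), p = 0.772619, fail to reject H0.


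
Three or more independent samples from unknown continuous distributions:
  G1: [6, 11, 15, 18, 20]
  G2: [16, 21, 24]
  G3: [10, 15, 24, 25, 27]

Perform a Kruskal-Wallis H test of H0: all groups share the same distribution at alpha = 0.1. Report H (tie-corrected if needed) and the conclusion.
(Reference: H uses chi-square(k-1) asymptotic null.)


Step 1: Combine all N = 13 observations and assign midranks.
sorted (value, group, rank): (6,G1,1), (10,G3,2), (11,G1,3), (15,G1,4.5), (15,G3,4.5), (16,G2,6), (18,G1,7), (20,G1,8), (21,G2,9), (24,G2,10.5), (24,G3,10.5), (25,G3,12), (27,G3,13)
Step 2: Sum ranks within each group.
R_1 = 23.5 (n_1 = 5)
R_2 = 25.5 (n_2 = 3)
R_3 = 42 (n_3 = 5)
Step 3: H = 12/(N(N+1)) * sum(R_i^2/n_i) - 3(N+1)
     = 12/(13*14) * (23.5^2/5 + 25.5^2/3 + 42^2/5) - 3*14
     = 0.065934 * 680 - 42
     = 2.835165.
Step 4: Ties present; correction factor C = 1 - 12/(13^3 - 13) = 0.994505. Corrected H = 2.835165 / 0.994505 = 2.850829.
Step 5: Under H0, H ~ chi^2(2); p-value = 0.240409.
Step 6: alpha = 0.1. fail to reject H0.

H = 2.8508, df = 2, p = 0.240409, fail to reject H0.


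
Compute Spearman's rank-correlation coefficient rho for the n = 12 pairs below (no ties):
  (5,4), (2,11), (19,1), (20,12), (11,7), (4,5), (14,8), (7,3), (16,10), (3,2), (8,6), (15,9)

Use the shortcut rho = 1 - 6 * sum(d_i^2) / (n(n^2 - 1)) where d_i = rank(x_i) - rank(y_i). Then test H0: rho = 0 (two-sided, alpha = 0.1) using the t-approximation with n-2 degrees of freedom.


Step 1: Rank x and y separately (midranks; no ties here).
rank(x): 5->4, 2->1, 19->11, 20->12, 11->7, 4->3, 14->8, 7->5, 16->10, 3->2, 8->6, 15->9
rank(y): 4->4, 11->11, 1->1, 12->12, 7->7, 5->5, 8->8, 3->3, 10->10, 2->2, 6->6, 9->9
Step 2: d_i = R_x(i) - R_y(i); compute d_i^2.
  (4-4)^2=0, (1-11)^2=100, (11-1)^2=100, (12-12)^2=0, (7-7)^2=0, (3-5)^2=4, (8-8)^2=0, (5-3)^2=4, (10-10)^2=0, (2-2)^2=0, (6-6)^2=0, (9-9)^2=0
sum(d^2) = 208.
Step 3: rho = 1 - 6*208 / (12*(12^2 - 1)) = 1 - 1248/1716 = 0.272727.
Step 4: Under H0, t = rho * sqrt((n-2)/(1-rho^2)) = 0.8964 ~ t(10).
Step 5: Two-sided p-value from the t-distribution with 10 df = 0.391097.
Step 6: alpha = 0.1. fail to reject H0.

rho = 0.2727, p = 0.391097, fail to reject H0 at alpha = 0.1.


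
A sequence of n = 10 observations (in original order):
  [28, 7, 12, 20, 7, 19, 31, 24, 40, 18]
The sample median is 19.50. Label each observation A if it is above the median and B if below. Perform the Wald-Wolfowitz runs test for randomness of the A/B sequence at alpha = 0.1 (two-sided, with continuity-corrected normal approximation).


Step 1: Compute median = 19.50; label A = above, B = below.
Labels in order: ABBABBAAAB  (n_A = 5, n_B = 5)
Step 2: Count runs R = 6.
Step 3: Under H0 (random ordering), E[R] = 2*n_A*n_B/(n_A+n_B) + 1 = 2*5*5/10 + 1 = 6.0000.
        Var[R] = 2*n_A*n_B*(2*n_A*n_B - n_A - n_B) / ((n_A+n_B)^2 * (n_A+n_B-1)) = 2000/900 = 2.2222.
        SD[R] = 1.4907.
Step 4: R = E[R], so z = 0 with no continuity correction.
Step 5: Two-sided p-value via normal approximation = 2*(1 - Phi(|z|)) = 1.000000.
Step 6: alpha = 0.1. fail to reject H0.

R = 6, z = 0.0000, p = 1.000000, fail to reject H0.


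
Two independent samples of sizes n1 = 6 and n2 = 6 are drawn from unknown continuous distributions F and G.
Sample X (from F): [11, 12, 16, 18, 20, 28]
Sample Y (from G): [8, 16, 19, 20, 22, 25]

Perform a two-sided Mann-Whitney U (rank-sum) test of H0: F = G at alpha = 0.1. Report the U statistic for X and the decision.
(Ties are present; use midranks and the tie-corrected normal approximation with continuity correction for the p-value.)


Step 1: Combine and sort all 12 observations; assign midranks.
sorted (value, group): (8,Y), (11,X), (12,X), (16,X), (16,Y), (18,X), (19,Y), (20,X), (20,Y), (22,Y), (25,Y), (28,X)
ranks: 8->1, 11->2, 12->3, 16->4.5, 16->4.5, 18->6, 19->7, 20->8.5, 20->8.5, 22->10, 25->11, 28->12
Step 2: Rank sum for X: R1 = 2 + 3 + 4.5 + 6 + 8.5 + 12 = 36.
Step 3: U_X = R1 - n1(n1+1)/2 = 36 - 6*7/2 = 36 - 21 = 15.
       U_Y = n1*n2 - U_X = 36 - 15 = 21.
Step 4: Ties are present, so use the tie-corrected normal approximation (with continuity correction) for the p-value.
Step 5: p-value = 0.687885; compare to alpha = 0.1. fail to reject H0.

U_X = 15, p = 0.687885, fail to reject H0 at alpha = 0.1.


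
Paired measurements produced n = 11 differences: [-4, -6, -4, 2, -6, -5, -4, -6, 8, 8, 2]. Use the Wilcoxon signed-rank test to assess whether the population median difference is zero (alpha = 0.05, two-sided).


Step 1: Drop any zero differences (none here) and take |d_i|.
|d| = [4, 6, 4, 2, 6, 5, 4, 6, 8, 8, 2]
Step 2: Midrank |d_i| (ties get averaged ranks).
ranks: |4|->4, |6|->8, |4|->4, |2|->1.5, |6|->8, |5|->6, |4|->4, |6|->8, |8|->10.5, |8|->10.5, |2|->1.5
Step 3: Attach original signs; sum ranks with positive sign and with negative sign.
W+ = 1.5 + 10.5 + 10.5 + 1.5 = 24
W- = 4 + 8 + 4 + 8 + 6 + 4 + 8 = 42
(Check: W+ + W- = 66 should equal n(n+1)/2 = 66.)
Step 4: Test statistic W = min(W+, W-) = 24.
Step 5: Ties in |d|, so use the tie-corrected normal approximation.
        E[W] = n(n+1)/4 = 11*12/4 = 33.
        Tie groups: |d|=2 (t=2), |d|=4 (t=3), |d|=6 (t=3), |d|=8 (t=2); sum(t^3 - t) = 60.
        Var[W] = n(n+1)(2n+1)/24 - sum(t^3-t)/48 = 3036/24 - 60/48 = 125.25.
        z = (W - E[W]) / sqrt(Var[W]) = (24 - 33) / 11.1915 = -0.8042.
        Two-sided p = 2*Phi(z) = 0.421293.
Step 6: alpha = 0.05. fail to reject H0.

W+ = 24, W- = 42, W = min = 24, p = 0.421293, fail to reject H0.


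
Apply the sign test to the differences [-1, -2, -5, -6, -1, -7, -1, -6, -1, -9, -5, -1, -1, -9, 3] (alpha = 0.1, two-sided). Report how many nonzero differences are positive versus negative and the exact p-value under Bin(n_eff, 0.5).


Step 1: Discard zero differences. Original n = 15; n_eff = number of nonzero differences = 15.
Nonzero differences (with sign): -1, -2, -5, -6, -1, -7, -1, -6, -1, -9, -5, -1, -1, -9, +3
Step 2: Count signs: positive = 1, negative = 14.
Step 3: Under H0: P(positive) = 0.5, so the number of positives S ~ Bin(15, 0.5).
Step 4: Two-sided exact p-value = sum of Bin(15,0.5) probabilities at or below the observed probability = 0.000977.
Step 5: alpha = 0.1. reject H0.

n_eff = 15, pos = 1, neg = 14, p = 0.000977, reject H0.


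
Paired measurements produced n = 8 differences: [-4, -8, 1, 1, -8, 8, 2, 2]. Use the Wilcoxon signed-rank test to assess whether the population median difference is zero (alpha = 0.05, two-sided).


Step 1: Drop any zero differences (none here) and take |d_i|.
|d| = [4, 8, 1, 1, 8, 8, 2, 2]
Step 2: Midrank |d_i| (ties get averaged ranks).
ranks: |4|->5, |8|->7, |1|->1.5, |1|->1.5, |8|->7, |8|->7, |2|->3.5, |2|->3.5
Step 3: Attach original signs; sum ranks with positive sign and with negative sign.
W+ = 1.5 + 1.5 + 7 + 3.5 + 3.5 = 17
W- = 5 + 7 + 7 = 19
(Check: W+ + W- = 36 should equal n(n+1)/2 = 36.)
Step 4: Test statistic W = min(W+, W-) = 17.
Step 5: Ties in |d|, so use the tie-corrected normal approximation.
        E[W] = n(n+1)/4 = 8*9/4 = 18.
        Tie groups: |d|=1 (t=2), |d|=2 (t=2), |d|=8 (t=3); sum(t^3 - t) = 36.
        Var[W] = n(n+1)(2n+1)/24 - sum(t^3-t)/48 = 1224/24 - 36/48 = 50.25.
        z = (W - E[W]) / sqrt(Var[W]) = (17 - 18) / 7.0887 = -0.1411.
        Two-sided p = 2*Phi(z) = 0.887815.
Step 6: alpha = 0.05. fail to reject H0.

W+ = 17, W- = 19, W = min = 17, p = 0.887815, fail to reject H0.


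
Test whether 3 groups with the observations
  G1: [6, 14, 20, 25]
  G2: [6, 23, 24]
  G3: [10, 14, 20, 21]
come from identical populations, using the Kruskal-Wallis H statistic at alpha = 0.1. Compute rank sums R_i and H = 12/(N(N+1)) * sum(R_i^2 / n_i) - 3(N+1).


Step 1: Combine all N = 11 observations and assign midranks.
sorted (value, group, rank): (6,G1,1.5), (6,G2,1.5), (10,G3,3), (14,G1,4.5), (14,G3,4.5), (20,G1,6.5), (20,G3,6.5), (21,G3,8), (23,G2,9), (24,G2,10), (25,G1,11)
Step 2: Sum ranks within each group.
R_1 = 23.5 (n_1 = 4)
R_2 = 20.5 (n_2 = 3)
R_3 = 22 (n_3 = 4)
Step 3: H = 12/(N(N+1)) * sum(R_i^2/n_i) - 3(N+1)
     = 12/(11*12) * (23.5^2/4 + 20.5^2/3 + 22^2/4) - 3*12
     = 0.090909 * 399.146 - 36
     = 0.285985.
Step 4: Ties present; correction factor C = 1 - 18/(11^3 - 11) = 0.986364. Corrected H = 0.285985 / 0.986364 = 0.289939.
Step 5: Under H0, H ~ chi^2(2); p-value = 0.865049.
Step 6: alpha = 0.1. fail to reject H0.

H = 0.2899, df = 2, p = 0.865049, fail to reject H0.


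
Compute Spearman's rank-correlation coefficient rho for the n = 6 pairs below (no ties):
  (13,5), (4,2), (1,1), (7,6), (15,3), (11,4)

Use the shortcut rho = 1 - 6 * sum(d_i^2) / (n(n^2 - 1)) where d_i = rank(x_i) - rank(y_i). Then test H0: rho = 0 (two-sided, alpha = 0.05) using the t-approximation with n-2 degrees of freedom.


Step 1: Rank x and y separately (midranks; no ties here).
rank(x): 13->5, 4->2, 1->1, 7->3, 15->6, 11->4
rank(y): 5->5, 2->2, 1->1, 6->6, 3->3, 4->4
Step 2: d_i = R_x(i) - R_y(i); compute d_i^2.
  (5-5)^2=0, (2-2)^2=0, (1-1)^2=0, (3-6)^2=9, (6-3)^2=9, (4-4)^2=0
sum(d^2) = 18.
Step 3: rho = 1 - 6*18 / (6*(6^2 - 1)) = 1 - 108/210 = 0.485714.
Step 4: Under H0, t = rho * sqrt((n-2)/(1-rho^2)) = 1.1113 ~ t(4).
Step 5: Two-sided p-value from the t-distribution with 4 df = 0.328723.
Step 6: alpha = 0.05. fail to reject H0.

rho = 0.4857, p = 0.328723, fail to reject H0 at alpha = 0.05.


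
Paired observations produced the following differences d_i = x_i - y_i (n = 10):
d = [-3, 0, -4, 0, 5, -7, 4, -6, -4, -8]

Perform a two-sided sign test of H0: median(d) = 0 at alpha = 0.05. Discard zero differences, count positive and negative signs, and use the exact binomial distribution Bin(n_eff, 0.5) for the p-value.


Step 1: Discard zero differences. Original n = 10; n_eff = number of nonzero differences = 8.
Nonzero differences (with sign): -3, -4, +5, -7, +4, -6, -4, -8
Step 2: Count signs: positive = 2, negative = 6.
Step 3: Under H0: P(positive) = 0.5, so the number of positives S ~ Bin(8, 0.5).
Step 4: Two-sided exact p-value = sum of Bin(8,0.5) probabilities at or below the observed probability = 0.289062.
Step 5: alpha = 0.05. fail to reject H0.

n_eff = 8, pos = 2, neg = 6, p = 0.289062, fail to reject H0.


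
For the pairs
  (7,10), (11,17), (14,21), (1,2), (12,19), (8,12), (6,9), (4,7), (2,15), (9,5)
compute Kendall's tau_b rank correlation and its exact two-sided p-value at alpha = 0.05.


Step 1: Enumerate the 45 unordered pairs (i,j) with i<j and classify each by sign(x_j-x_i) * sign(y_j-y_i).
  (1,2):dx=+4,dy=+7->C; (1,3):dx=+7,dy=+11->C; (1,4):dx=-6,dy=-8->C; (1,5):dx=+5,dy=+9->C
  (1,6):dx=+1,dy=+2->C; (1,7):dx=-1,dy=-1->C; (1,8):dx=-3,dy=-3->C; (1,9):dx=-5,dy=+5->D
  (1,10):dx=+2,dy=-5->D; (2,3):dx=+3,dy=+4->C; (2,4):dx=-10,dy=-15->C; (2,5):dx=+1,dy=+2->C
  (2,6):dx=-3,dy=-5->C; (2,7):dx=-5,dy=-8->C; (2,8):dx=-7,dy=-10->C; (2,9):dx=-9,dy=-2->C
  (2,10):dx=-2,dy=-12->C; (3,4):dx=-13,dy=-19->C; (3,5):dx=-2,dy=-2->C; (3,6):dx=-6,dy=-9->C
  (3,7):dx=-8,dy=-12->C; (3,8):dx=-10,dy=-14->C; (3,9):dx=-12,dy=-6->C; (3,10):dx=-5,dy=-16->C
  (4,5):dx=+11,dy=+17->C; (4,6):dx=+7,dy=+10->C; (4,7):dx=+5,dy=+7->C; (4,8):dx=+3,dy=+5->C
  (4,9):dx=+1,dy=+13->C; (4,10):dx=+8,dy=+3->C; (5,6):dx=-4,dy=-7->C; (5,7):dx=-6,dy=-10->C
  (5,8):dx=-8,dy=-12->C; (5,9):dx=-10,dy=-4->C; (5,10):dx=-3,dy=-14->C; (6,7):dx=-2,dy=-3->C
  (6,8):dx=-4,dy=-5->C; (6,9):dx=-6,dy=+3->D; (6,10):dx=+1,dy=-7->D; (7,8):dx=-2,dy=-2->C
  (7,9):dx=-4,dy=+6->D; (7,10):dx=+3,dy=-4->D; (8,9):dx=-2,dy=+8->D; (8,10):dx=+5,dy=-2->D
  (9,10):dx=+7,dy=-10->D
Step 2: C = 36, D = 9, total pairs = 45.
Step 3: tau = (C - D)/(n(n-1)/2) = (36 - 9)/45 = 0.600000.
Step 4: Exact two-sided p-value (enumerate n! = 3628800 permutations of y under H0): p = 0.016666.
Step 5: alpha = 0.05. reject H0.

tau_b = 0.6000 (C=36, D=9), p = 0.016666, reject H0.


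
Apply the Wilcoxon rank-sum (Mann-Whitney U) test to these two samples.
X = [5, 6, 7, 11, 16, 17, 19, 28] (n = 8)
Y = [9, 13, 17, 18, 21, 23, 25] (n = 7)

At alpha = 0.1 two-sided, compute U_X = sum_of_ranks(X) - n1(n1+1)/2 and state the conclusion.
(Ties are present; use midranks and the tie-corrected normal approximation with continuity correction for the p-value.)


Step 1: Combine and sort all 15 observations; assign midranks.
sorted (value, group): (5,X), (6,X), (7,X), (9,Y), (11,X), (13,Y), (16,X), (17,X), (17,Y), (18,Y), (19,X), (21,Y), (23,Y), (25,Y), (28,X)
ranks: 5->1, 6->2, 7->3, 9->4, 11->5, 13->6, 16->7, 17->8.5, 17->8.5, 18->10, 19->11, 21->12, 23->13, 25->14, 28->15
Step 2: Rank sum for X: R1 = 1 + 2 + 3 + 5 + 7 + 8.5 + 11 + 15 = 52.5.
Step 3: U_X = R1 - n1(n1+1)/2 = 52.5 - 8*9/2 = 52.5 - 36 = 16.5.
       U_Y = n1*n2 - U_X = 56 - 16.5 = 39.5.
Step 4: Ties are present, so use the tie-corrected normal approximation (with continuity correction) for the p-value.
Step 5: p-value = 0.202614; compare to alpha = 0.1. fail to reject H0.

U_X = 16.5, p = 0.202614, fail to reject H0 at alpha = 0.1.


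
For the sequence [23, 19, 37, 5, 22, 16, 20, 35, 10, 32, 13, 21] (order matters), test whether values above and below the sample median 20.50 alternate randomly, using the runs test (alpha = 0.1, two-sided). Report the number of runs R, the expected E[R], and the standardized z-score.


Step 1: Compute median = 20.50; label A = above, B = below.
Labels in order: ABABABBABABA  (n_A = 6, n_B = 6)
Step 2: Count runs R = 11.
Step 3: Under H0 (random ordering), E[R] = 2*n_A*n_B/(n_A+n_B) + 1 = 2*6*6/12 + 1 = 7.0000.
        Var[R] = 2*n_A*n_B*(2*n_A*n_B - n_A - n_B) / ((n_A+n_B)^2 * (n_A+n_B-1)) = 4320/1584 = 2.7273.
        SD[R] = 1.6514.
Step 4: Continuity-corrected z = (R - 0.5 - E[R]) / SD[R] = (11 - 0.5 - 7.0000) / 1.6514 = 2.1194.
Step 5: Two-sided p-value via normal approximation = 2*(1 - Phi(|z|)) = 0.034060.
Step 6: alpha = 0.1. reject H0.

R = 11, z = 2.1194, p = 0.034060, reject H0.


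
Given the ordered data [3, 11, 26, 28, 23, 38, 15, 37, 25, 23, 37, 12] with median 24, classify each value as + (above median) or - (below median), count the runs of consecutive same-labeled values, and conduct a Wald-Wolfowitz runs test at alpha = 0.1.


Step 1: Compute median = 24; label A = above, B = below.
Labels in order: BBAABABAABAB  (n_A = 6, n_B = 6)
Step 2: Count runs R = 9.
Step 3: Under H0 (random ordering), E[R] = 2*n_A*n_B/(n_A+n_B) + 1 = 2*6*6/12 + 1 = 7.0000.
        Var[R] = 2*n_A*n_B*(2*n_A*n_B - n_A - n_B) / ((n_A+n_B)^2 * (n_A+n_B-1)) = 4320/1584 = 2.7273.
        SD[R] = 1.6514.
Step 4: Continuity-corrected z = (R - 0.5 - E[R]) / SD[R] = (9 - 0.5 - 7.0000) / 1.6514 = 0.9083.
Step 5: Two-sided p-value via normal approximation = 2*(1 - Phi(|z|)) = 0.363722.
Step 6: alpha = 0.1. fail to reject H0.

R = 9, z = 0.9083, p = 0.363722, fail to reject H0.
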